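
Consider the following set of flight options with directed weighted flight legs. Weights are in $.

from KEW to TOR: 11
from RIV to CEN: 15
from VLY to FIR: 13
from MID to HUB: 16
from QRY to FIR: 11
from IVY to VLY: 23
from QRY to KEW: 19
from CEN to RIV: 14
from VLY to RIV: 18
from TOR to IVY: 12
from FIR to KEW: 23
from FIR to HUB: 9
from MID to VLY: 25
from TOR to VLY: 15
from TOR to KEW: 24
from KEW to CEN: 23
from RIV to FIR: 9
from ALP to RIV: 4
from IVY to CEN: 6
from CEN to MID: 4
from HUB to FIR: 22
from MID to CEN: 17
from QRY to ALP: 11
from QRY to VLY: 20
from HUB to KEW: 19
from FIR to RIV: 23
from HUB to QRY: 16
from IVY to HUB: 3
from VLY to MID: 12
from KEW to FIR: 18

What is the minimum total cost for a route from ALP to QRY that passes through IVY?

Shortest ALP→IVY: ALP–RIV–FIR–KEW–TOR–IVY = 59
Shortest IVY→QRY: IVY–HUB–QRY = 19
Total via IVY: 59 + 19 = $78.

$78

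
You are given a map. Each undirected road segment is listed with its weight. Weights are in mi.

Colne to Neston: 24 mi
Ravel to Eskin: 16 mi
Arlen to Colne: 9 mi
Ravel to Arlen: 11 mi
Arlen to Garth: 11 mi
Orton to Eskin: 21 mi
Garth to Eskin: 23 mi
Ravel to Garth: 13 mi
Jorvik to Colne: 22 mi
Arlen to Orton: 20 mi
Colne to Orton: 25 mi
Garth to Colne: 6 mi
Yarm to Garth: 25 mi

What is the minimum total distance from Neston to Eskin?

Candidate routes:
Neston - Colne - Garth - Ravel - Eskin: 24+6+13+16 = 59
Neston - Colne - Arlen - Ravel - Eskin: 24+9+11+16 = 60
Neston - Colne - Garth - Eskin: 24+6+23 = 53
The minimum is 53 mi via Neston - Colne - Garth - Eskin.

53 mi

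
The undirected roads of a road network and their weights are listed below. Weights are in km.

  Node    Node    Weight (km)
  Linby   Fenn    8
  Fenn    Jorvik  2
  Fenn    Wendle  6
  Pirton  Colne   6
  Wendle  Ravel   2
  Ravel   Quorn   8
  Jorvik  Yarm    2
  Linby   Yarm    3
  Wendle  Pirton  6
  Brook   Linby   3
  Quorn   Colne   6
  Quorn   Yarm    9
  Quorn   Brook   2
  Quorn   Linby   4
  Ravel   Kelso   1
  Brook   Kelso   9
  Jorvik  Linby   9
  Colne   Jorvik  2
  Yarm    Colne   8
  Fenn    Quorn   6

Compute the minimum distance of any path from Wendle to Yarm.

10 km

Compare a few routes:
Wendle - Pirton - Colne - Jorvik - Yarm: 6+6+2+2 = 16
Wendle - Fenn - Jorvik - Yarm: 6+2+2 = 10
The minimum is 10 km via Wendle - Fenn - Jorvik - Yarm.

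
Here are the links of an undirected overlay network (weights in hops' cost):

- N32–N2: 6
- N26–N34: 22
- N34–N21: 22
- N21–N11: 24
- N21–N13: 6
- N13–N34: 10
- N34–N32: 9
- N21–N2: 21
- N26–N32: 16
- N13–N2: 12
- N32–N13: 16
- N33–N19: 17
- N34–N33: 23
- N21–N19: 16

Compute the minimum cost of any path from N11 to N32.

Shortest distances from N11:
N11: 0
N21: 24  (via N11)
N13: 30  (via N21)
N19: 40  (via N21)
N34: 40  (via N13)
N2: 42  (via N13)
N32: 46  (via N13)
Shortest route: N11–N21–N13–N32 = 46 hops' cost.

46 hops' cost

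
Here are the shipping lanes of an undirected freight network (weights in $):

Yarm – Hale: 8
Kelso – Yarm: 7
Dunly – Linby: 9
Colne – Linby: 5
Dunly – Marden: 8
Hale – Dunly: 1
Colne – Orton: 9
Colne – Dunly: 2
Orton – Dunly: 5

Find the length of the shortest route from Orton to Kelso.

Enumerating some paths:
Orton–Colne–Dunly–Hale–Yarm–Kelso: 9+2+1+8+7 = 27
Orton–Dunly–Hale–Yarm–Kelso: 5+1+8+7 = 21
Cheapest is Orton–Dunly–Hale–Yarm–Kelso at $21.

$21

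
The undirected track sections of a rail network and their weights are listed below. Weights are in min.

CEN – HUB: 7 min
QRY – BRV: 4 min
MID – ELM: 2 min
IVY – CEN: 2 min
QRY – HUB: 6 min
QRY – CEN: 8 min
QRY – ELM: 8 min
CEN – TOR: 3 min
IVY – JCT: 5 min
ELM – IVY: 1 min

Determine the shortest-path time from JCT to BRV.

Running Dijkstra from JCT:
JCT: 0
IVY: 5  (via JCT)
ELM: 6  (via IVY)
CEN: 7  (via IVY)
MID: 8  (via ELM)
TOR: 10  (via CEN)
HUB: 14  (via CEN)
QRY: 14  (via ELM)
BRV: 18  (via QRY)
Shortest route: JCT–IVY–ELM–QRY–BRV = 18 min.

18 min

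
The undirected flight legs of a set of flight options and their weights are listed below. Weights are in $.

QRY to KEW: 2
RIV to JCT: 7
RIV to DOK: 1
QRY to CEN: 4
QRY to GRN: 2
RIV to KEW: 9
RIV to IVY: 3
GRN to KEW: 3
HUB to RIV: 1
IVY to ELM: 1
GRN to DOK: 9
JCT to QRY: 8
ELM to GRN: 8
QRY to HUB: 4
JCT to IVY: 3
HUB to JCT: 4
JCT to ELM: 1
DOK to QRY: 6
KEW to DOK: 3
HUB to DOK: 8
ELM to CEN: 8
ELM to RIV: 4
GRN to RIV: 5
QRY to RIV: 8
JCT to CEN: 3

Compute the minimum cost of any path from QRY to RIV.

$5

Compare a few routes:
QRY - DOK - RIV: 6+1 = 7
QRY - KEW - DOK - RIV: 2+3+1 = 6
QRY - HUB - RIV: 4+1 = 5
QRY - GRN - RIV: 2+5 = 7
Cheapest is QRY - HUB - RIV at $5.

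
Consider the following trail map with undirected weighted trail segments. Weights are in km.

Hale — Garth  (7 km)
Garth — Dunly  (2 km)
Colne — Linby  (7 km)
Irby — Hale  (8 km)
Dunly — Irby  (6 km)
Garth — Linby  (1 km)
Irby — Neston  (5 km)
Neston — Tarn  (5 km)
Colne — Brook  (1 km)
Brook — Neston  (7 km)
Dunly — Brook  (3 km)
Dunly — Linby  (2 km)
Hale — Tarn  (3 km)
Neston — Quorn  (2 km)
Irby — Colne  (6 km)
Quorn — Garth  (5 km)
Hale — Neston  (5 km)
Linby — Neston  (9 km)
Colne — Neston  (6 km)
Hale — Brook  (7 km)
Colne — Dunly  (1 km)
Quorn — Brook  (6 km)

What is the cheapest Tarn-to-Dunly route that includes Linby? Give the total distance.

Best Tarn to Linby: Tarn → Hale → Garth → Linby costing 11
Best Linby to Dunly: Linby → Dunly costing 2
Total via Linby: 11 + 2 = 13 km.

13 km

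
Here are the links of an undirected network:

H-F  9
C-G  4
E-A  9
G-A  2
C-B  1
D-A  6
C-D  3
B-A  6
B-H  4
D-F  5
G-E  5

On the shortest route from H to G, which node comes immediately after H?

B

Candidate routes:
H–B–A–G: 4+6+2 = 12
H–B–C–D–A–G: 4+1+3+6+2 = 16
H–B–C–G: 4+1+4 = 9
Cheapest is H–B–C–G at 9.
So from H the first move is to B.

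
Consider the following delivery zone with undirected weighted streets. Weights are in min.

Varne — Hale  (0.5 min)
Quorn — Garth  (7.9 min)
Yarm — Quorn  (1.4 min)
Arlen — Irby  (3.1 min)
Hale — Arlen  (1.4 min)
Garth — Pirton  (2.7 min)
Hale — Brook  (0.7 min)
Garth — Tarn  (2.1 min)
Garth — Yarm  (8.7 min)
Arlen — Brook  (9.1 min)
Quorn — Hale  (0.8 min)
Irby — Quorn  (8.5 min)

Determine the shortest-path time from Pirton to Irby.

15.9 min

Candidate routes:
Pirton - Garth - Yarm - Quorn - Hale - Arlen - Irby: 2.7+8.7+1.4+0.8+1.4+3.1 = 18.1
Pirton - Garth - Quorn - Irby: 2.7+7.9+8.5 = 19.1
Pirton - Garth - Yarm - Quorn - Irby: 2.7+8.7+1.4+8.5 = 21.3
Pirton - Garth - Quorn - Hale - Arlen - Irby: 2.7+7.9+0.8+1.4+3.1 = 15.9
The minimum is 15.9 min via Pirton - Garth - Quorn - Hale - Arlen - Irby.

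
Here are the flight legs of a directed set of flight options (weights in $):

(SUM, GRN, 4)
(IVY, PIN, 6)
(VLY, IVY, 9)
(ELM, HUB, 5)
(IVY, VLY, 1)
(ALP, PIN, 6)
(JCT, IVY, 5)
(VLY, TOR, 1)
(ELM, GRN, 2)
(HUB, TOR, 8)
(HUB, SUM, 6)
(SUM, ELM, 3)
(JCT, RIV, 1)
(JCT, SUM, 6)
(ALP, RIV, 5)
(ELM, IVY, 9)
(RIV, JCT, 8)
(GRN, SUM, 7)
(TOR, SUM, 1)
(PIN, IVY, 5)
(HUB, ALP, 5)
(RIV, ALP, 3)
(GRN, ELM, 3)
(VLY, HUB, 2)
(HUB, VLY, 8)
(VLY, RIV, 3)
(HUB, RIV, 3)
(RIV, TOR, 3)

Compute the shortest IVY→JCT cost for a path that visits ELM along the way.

Shortest IVY→ELM: IVY → VLY → TOR → SUM → ELM = 6
Best ELM to JCT: ELM → HUB → RIV → JCT costing 16
Total via ELM: 6 + 16 = $22.

$22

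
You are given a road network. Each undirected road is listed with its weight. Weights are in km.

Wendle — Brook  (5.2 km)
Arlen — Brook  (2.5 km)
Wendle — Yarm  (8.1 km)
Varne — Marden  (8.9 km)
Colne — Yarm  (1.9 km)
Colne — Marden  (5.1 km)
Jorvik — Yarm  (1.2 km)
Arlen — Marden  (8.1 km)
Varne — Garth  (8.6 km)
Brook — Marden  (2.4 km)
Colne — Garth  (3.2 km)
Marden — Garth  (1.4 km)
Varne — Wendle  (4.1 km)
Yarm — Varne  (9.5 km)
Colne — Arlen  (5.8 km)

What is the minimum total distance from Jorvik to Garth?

Running Dijkstra from Jorvik:
Jorvik: 0
Yarm: 1.2  (via Jorvik)
Colne: 3.1  (via Yarm)
Garth: 6.3  (via Colne)
Shortest route: Jorvik–Yarm–Colne–Garth = 6.3 km.

6.3 km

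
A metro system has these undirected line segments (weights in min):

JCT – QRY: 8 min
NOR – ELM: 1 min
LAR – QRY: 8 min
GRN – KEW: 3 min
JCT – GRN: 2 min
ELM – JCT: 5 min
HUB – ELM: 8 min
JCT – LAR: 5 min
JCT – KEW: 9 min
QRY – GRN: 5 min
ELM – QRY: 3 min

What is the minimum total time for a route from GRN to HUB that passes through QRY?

Shortest GRN→QRY: GRN → QRY = 5
Shortest QRY→HUB: QRY → ELM → HUB = 11
Total via QRY: 5 + 11 = 16 min.

16 min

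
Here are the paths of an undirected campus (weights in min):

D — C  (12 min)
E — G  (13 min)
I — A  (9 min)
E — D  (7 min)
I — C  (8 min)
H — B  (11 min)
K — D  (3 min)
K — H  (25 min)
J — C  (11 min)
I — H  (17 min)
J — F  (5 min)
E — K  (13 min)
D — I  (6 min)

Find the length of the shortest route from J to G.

Shortest distances from J:
J: 0
F: 5  (via J)
C: 11  (via J)
I: 19  (via C)
D: 23  (via C)
K: 26  (via D)
A: 28  (via I)
E: 30  (via D)
H: 36  (via I)
G: 43  (via E)
Shortest route: J–C–D–E–G = 43 min.

43 min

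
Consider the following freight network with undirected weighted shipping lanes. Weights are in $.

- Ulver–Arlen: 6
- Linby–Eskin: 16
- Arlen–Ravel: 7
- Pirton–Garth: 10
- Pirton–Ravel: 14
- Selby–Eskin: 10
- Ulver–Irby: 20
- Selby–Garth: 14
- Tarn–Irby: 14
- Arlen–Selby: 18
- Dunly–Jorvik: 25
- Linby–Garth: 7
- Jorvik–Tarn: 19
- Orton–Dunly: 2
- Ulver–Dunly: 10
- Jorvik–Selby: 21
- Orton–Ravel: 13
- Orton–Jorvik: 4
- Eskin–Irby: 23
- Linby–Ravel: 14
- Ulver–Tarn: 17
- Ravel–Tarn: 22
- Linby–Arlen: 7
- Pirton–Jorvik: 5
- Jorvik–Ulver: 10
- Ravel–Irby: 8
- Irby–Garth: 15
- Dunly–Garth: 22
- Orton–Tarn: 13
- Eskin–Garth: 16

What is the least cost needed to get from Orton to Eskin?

Running Dijkstra from Orton:
Orton: 0
Dunly: 2  (via Orton)
Jorvik: 4  (via Orton)
Pirton: 9  (via Jorvik)
Ulver: 12  (via Dunly)
Tarn: 13  (via Orton)
Ravel: 13  (via Orton)
Arlen: 18  (via Ulver)
Garth: 19  (via Pirton)
Irby: 21  (via Ravel)
Linby: 25  (via Arlen)
Selby: 25  (via Jorvik)
Eskin: 35  (via Garth)
Shortest route: Orton → Jorvik → Pirton → Garth → Eskin = $35.

$35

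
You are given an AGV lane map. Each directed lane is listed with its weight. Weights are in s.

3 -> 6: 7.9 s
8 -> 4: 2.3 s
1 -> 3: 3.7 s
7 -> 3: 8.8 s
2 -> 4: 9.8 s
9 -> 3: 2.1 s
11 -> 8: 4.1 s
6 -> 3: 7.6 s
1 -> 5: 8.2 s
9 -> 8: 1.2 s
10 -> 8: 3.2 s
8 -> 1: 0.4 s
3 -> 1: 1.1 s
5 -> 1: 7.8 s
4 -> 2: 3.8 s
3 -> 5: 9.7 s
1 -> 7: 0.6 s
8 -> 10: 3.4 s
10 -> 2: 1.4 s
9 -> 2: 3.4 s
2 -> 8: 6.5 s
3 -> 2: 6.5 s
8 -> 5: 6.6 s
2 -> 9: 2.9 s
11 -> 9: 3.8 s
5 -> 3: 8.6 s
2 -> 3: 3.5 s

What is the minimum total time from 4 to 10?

Enumerating some paths:
4 - 2 - 8 - 10: 3.8+6.5+3.4 = 13.7
4 - 2 - 9 - 8 - 10: 3.8+2.9+1.2+3.4 = 11.3
The minimum is 11.3 s via 4 - 2 - 9 - 8 - 10.

11.3 s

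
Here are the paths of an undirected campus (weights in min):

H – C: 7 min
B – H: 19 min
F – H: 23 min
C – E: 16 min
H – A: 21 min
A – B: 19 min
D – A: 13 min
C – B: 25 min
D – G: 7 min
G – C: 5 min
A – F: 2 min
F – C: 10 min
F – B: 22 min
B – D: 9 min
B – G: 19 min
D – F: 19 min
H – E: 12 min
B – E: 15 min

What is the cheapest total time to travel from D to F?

Compare a few routes:
D → A → F: 13+2 = 15
D → F: 19 = 19
The minimum is 15 min via D → A → F.

15 min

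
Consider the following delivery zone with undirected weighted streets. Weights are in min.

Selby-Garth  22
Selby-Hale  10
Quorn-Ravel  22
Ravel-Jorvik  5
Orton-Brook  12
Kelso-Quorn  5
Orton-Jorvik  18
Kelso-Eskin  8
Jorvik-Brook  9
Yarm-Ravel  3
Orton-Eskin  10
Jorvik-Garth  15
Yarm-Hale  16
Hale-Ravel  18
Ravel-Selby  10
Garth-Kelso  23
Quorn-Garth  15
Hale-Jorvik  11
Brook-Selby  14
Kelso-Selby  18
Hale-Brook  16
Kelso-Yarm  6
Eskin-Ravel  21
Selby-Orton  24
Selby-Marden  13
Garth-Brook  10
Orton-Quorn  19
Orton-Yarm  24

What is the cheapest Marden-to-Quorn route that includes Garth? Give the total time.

50 min

Best Marden to Garth: Marden → Selby → Garth costing 35
Shortest Garth→Quorn: Garth → Quorn = 15
Total via Garth: 35 + 15 = 50 min.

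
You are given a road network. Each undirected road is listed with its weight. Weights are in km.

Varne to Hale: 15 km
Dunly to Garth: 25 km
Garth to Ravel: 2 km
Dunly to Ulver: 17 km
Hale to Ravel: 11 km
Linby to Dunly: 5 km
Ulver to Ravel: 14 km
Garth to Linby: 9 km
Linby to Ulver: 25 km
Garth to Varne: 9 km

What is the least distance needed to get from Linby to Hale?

22 km

Candidate routes:
Linby → Garth → Ravel → Hale: 9+2+11 = 22
Linby → Garth → Varne → Hale: 9+9+15 = 33
Cheapest is Linby → Garth → Ravel → Hale at 22 km.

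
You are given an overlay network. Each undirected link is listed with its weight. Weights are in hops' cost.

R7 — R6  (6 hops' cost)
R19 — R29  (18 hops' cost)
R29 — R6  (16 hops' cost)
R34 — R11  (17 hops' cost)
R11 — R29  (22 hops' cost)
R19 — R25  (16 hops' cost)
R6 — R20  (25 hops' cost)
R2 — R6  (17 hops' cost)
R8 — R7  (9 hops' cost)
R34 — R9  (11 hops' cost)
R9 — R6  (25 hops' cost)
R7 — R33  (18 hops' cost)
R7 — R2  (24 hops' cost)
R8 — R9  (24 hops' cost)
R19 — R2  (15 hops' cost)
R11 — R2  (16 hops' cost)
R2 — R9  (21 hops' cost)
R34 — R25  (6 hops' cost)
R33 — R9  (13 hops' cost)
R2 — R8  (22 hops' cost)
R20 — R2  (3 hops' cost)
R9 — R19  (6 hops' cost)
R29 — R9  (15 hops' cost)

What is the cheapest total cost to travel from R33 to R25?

30 hops' cost

Shortest distances from R33:
R33: 0
R9: 13  (via R33)
R7: 18  (via R33)
R19: 19  (via R9)
R6: 24  (via R7)
R34: 24  (via R9)
R8: 27  (via R7)
R29: 28  (via R9)
R25: 30  (via R34)
Shortest route: R33–R9–R34–R25 = 30 hops' cost.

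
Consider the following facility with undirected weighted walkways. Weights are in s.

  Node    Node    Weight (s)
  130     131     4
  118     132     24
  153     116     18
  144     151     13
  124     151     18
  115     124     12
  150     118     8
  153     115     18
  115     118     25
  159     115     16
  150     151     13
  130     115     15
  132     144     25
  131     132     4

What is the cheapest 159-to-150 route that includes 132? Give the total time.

71 s

Shortest 159→132: 159–115–130–131–132 = 39
Shortest 132→150: 132–118–150 = 32
Total via 132: 39 + 32 = 71 s.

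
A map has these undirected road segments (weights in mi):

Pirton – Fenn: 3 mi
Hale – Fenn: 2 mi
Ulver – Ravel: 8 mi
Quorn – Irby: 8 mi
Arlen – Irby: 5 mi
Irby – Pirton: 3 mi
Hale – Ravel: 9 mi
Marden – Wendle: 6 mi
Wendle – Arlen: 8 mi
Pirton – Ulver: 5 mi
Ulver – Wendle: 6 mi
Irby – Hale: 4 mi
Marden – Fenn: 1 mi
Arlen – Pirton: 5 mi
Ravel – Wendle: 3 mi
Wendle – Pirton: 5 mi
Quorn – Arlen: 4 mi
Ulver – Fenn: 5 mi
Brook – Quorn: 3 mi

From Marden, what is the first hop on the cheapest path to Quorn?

Candidate routes:
Marden → Fenn → Hale → Irby → Quorn: 1+2+4+8 = 15
Marden → Fenn → Pirton → Arlen → Quorn: 1+3+5+4 = 13
Cheapest is Marden → Fenn → Pirton → Arlen → Quorn at 13 mi.
So from Marden the first move is to Fenn.

Fenn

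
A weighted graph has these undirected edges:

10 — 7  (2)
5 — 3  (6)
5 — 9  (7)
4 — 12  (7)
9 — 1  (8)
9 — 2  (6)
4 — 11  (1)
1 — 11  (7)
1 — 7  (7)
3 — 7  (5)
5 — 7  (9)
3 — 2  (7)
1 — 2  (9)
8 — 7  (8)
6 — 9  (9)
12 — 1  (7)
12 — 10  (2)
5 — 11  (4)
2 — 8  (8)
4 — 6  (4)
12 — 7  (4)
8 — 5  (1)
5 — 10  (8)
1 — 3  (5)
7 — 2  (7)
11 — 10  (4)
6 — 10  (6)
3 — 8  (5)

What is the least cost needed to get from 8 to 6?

10

Candidate routes:
8 → 5 → 11 → 4 → 6: 1+4+1+4 = 10
8 → 7 → 10 → 6: 8+2+6 = 16
8 → 5 → 10 → 6: 1+8+6 = 15
8 → 5 → 11 → 10 → 6: 1+4+4+6 = 15
Cheapest is 8 → 5 → 11 → 4 → 6 at 10.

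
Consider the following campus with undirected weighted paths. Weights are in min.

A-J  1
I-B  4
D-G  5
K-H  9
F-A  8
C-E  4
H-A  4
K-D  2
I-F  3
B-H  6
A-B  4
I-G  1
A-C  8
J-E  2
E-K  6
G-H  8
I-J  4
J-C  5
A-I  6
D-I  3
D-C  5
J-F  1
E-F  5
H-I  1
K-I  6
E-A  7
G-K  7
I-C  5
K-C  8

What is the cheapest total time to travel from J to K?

Settle nodes by increasing distance from J:
J: 0
A: 1  (via J)
F: 1  (via J)
E: 2  (via J)
I: 4  (via J)
B: 5  (via A)
C: 5  (via J)
G: 5  (via I)
H: 5  (via A)
D: 7  (via I)
K: 8  (via E)
Shortest route: J–E–K = 8 min.

8 min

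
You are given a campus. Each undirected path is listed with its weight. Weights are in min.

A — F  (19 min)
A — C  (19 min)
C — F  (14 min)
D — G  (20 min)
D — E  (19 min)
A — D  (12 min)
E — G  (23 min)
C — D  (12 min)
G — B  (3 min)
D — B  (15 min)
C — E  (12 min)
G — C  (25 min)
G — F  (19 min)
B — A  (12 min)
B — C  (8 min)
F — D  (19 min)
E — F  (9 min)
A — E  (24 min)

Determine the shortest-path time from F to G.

Shortest distances from F:
F: 0
E: 9  (via F)
C: 14  (via F)
A: 19  (via F)
D: 19  (via F)
G: 19  (via F)
Shortest route: F–G = 19 min.

19 min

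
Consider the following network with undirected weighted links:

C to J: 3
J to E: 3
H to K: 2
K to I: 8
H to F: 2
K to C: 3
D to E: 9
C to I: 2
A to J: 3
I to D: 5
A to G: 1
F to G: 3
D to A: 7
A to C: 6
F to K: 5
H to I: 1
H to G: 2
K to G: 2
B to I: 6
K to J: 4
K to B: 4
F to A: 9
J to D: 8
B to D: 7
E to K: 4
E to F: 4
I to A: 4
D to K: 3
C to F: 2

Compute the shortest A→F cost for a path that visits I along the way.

Shortest A→I: A–I = 4
Best I to F: I–H–F costing 3
Total via I: 4 + 3 = 7.

7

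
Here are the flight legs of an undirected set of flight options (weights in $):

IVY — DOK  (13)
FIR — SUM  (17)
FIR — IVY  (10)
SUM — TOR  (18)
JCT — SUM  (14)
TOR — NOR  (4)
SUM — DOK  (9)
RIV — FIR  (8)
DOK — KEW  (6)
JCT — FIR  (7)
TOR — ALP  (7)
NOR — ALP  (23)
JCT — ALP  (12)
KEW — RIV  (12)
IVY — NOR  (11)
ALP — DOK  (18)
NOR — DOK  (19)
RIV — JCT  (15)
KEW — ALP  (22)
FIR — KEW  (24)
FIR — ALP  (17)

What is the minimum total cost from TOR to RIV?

Candidate routes:
TOR → ALP → FIR → RIV: 7+17+8 = 32
TOR → NOR → IVY → FIR → RIV: 4+11+10+8 = 33
The minimum is $32 via TOR → ALP → FIR → RIV.

$32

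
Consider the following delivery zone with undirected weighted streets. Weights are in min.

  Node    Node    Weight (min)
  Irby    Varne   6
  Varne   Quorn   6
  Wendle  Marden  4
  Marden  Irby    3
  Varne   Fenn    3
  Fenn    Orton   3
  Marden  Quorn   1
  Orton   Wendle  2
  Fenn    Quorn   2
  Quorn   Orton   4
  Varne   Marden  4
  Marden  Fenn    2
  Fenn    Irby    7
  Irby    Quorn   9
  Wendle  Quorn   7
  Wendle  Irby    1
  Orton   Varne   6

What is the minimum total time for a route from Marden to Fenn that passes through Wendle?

9 min

Shortest Marden→Wendle: Marden → Wendle = 4
Shortest Wendle→Fenn: Wendle → Orton → Fenn = 5
Total via Wendle: 4 + 5 = 9 min.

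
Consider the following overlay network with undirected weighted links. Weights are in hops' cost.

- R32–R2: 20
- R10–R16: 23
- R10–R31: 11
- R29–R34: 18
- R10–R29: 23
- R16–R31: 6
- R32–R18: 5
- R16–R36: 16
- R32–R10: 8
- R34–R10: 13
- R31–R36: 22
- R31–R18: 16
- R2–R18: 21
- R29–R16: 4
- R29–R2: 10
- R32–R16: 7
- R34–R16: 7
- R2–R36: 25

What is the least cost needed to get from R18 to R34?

19 hops' cost

Compare a few routes:
R18 - R32 - R10 - R34: 5+8+13 = 26
R18 - R32 - R16 - R34: 5+7+7 = 19
R18 - R31 - R16 - R34: 16+6+7 = 29
Cheapest is R18 - R32 - R16 - R34 at 19 hops' cost.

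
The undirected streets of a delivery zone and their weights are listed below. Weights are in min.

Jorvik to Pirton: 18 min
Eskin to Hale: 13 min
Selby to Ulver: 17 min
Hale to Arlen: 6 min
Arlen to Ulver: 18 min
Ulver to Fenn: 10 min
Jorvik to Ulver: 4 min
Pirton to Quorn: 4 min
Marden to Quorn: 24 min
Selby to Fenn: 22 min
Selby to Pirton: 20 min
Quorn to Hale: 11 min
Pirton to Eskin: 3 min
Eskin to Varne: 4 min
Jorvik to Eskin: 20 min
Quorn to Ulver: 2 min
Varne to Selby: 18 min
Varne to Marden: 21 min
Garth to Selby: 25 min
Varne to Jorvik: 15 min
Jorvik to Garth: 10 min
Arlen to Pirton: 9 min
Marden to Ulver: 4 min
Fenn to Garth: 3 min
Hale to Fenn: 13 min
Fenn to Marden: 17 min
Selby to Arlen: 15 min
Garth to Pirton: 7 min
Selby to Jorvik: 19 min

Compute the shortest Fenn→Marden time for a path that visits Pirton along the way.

Best Fenn to Pirton: Fenn → Garth → Pirton costing 10
Shortest Pirton→Marden: Pirton → Quorn → Ulver → Marden = 10
Total via Pirton: 10 + 10 = 20 min.

20 min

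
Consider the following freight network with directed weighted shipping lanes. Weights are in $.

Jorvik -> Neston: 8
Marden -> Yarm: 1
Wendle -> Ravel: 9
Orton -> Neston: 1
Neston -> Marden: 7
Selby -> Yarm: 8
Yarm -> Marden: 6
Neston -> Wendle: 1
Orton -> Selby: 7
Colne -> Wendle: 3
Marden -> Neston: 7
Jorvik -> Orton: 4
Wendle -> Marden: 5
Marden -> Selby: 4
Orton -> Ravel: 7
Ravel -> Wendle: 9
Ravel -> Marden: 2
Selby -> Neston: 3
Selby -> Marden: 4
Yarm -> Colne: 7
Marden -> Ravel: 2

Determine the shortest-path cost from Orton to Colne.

Shortest distances from Orton:
Orton: 0
Neston: 1  (via Orton)
Wendle: 2  (via Neston)
Selby: 7  (via Orton)
Marden: 7  (via Wendle)
Ravel: 7  (via Orton)
Yarm: 8  (via Marden)
Colne: 15  (via Yarm)
Shortest route: Orton → Neston → Wendle → Marden → Yarm → Colne = $15.

$15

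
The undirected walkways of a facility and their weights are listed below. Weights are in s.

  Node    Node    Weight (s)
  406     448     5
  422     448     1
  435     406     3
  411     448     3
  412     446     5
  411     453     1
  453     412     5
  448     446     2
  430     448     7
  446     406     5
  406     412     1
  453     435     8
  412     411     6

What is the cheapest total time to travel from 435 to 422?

9 s

Enumerating some paths:
435 → 406 → 448 → 422: 3+5+1 = 9
435 → 406 → 446 → 448 → 422: 3+5+2+1 = 11
The minimum is 9 s via 435 → 406 → 448 → 422.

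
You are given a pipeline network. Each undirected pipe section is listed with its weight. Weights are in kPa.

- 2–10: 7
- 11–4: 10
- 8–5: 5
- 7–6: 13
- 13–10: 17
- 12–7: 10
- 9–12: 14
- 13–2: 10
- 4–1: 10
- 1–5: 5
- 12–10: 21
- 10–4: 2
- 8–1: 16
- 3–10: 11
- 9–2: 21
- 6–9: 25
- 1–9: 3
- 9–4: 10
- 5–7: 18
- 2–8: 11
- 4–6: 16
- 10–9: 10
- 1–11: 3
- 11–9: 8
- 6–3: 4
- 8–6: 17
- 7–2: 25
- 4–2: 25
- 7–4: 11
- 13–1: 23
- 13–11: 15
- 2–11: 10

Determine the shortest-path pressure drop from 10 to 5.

17 kPa

Candidate routes:
10 → 9 → 1 → 5: 10+3+5 = 18
10 → 4 → 1 → 5: 2+10+5 = 17
Cheapest is 10 → 4 → 1 → 5 at 17 kPa.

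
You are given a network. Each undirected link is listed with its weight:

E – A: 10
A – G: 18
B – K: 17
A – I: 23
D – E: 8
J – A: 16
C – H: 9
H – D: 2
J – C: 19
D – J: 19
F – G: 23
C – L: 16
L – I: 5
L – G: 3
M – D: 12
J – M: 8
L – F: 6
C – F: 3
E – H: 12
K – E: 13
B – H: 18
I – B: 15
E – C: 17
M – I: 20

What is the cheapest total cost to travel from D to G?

Compare a few routes:
D–H–C–L–G: 2+9+16+3 = 30
D–H–C–F–L–G: 2+9+3+6+3 = 23
Cheapest is D–H–C–F–L–G at 23.

23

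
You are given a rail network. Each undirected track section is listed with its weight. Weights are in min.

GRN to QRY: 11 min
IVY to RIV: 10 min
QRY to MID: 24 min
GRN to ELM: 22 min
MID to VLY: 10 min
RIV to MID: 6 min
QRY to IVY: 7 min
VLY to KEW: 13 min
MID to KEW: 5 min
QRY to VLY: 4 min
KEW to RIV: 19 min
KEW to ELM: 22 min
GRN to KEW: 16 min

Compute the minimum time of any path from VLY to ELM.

Enumerating some paths:
VLY - QRY - GRN - ELM: 4+11+22 = 37
VLY - KEW - ELM: 13+22 = 35
VLY - MID - KEW - ELM: 10+5+22 = 37
The minimum is 35 min via VLY - KEW - ELM.

35 min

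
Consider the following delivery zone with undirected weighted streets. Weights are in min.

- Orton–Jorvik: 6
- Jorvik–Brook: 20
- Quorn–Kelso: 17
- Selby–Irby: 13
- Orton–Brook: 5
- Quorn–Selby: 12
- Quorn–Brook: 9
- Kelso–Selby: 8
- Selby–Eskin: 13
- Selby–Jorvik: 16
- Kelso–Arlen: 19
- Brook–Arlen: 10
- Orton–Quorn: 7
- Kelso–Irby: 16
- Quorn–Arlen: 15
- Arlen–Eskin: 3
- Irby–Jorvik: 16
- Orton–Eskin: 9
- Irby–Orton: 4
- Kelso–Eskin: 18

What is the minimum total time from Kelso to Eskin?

18 min

Compare a few routes:
Kelso–Selby–Eskin: 8+13 = 21
Kelso–Eskin: 18 = 18
The minimum is 18 min via Kelso–Eskin.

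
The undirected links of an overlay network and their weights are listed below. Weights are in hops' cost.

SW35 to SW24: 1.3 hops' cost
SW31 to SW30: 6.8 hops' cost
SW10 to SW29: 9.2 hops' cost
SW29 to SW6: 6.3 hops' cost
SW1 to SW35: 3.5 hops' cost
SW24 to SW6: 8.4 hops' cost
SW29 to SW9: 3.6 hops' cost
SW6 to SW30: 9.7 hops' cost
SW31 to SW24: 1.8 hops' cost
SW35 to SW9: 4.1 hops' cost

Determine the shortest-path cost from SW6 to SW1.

13.2 hops' cost

Running Dijkstra from SW6:
SW6: 0
SW29: 6.3  (via SW6)
SW24: 8.4  (via SW6)
SW35: 9.7  (via SW24)
SW30: 9.7  (via SW6)
SW9: 9.9  (via SW29)
SW31: 10.2  (via SW24)
SW1: 13.2  (via SW35)
Shortest route: SW6 → SW24 → SW35 → SW1 = 13.2 hops' cost.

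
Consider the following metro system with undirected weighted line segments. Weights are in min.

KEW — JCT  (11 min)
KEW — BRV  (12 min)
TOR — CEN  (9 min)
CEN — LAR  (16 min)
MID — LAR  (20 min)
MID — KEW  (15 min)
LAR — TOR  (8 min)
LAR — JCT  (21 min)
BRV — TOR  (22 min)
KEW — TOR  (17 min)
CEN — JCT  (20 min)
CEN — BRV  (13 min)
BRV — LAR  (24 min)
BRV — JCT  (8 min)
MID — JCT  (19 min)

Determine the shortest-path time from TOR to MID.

Shortest distances from TOR:
TOR: 0
LAR: 8  (via TOR)
CEN: 9  (via TOR)
KEW: 17  (via TOR)
BRV: 22  (via TOR)
JCT: 28  (via KEW)
MID: 28  (via LAR)
Shortest route: TOR → LAR → MID = 28 min.

28 min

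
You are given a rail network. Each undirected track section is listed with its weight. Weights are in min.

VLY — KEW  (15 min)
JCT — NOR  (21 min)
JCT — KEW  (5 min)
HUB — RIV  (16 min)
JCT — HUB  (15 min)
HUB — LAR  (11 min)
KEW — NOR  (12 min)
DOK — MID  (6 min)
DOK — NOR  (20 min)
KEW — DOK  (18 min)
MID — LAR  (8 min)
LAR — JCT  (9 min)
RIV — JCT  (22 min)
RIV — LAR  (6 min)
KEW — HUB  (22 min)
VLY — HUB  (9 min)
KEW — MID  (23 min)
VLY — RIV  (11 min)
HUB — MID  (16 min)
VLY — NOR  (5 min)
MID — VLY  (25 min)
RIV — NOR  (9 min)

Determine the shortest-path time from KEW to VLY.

Compare a few routes:
KEW–VLY: 15 = 15
KEW–NOR–VLY: 12+5 = 17
The minimum is 15 min via KEW–VLY.

15 min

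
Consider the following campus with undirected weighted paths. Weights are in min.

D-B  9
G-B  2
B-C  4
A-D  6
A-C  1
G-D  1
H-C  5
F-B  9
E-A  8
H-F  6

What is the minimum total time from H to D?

12 min

Running Dijkstra from H:
H: 0
C: 5  (via H)
A: 6  (via C)
F: 6  (via H)
B: 9  (via C)
G: 11  (via B)
D: 12  (via A)
Shortest route: H–C–A–D = 12 min.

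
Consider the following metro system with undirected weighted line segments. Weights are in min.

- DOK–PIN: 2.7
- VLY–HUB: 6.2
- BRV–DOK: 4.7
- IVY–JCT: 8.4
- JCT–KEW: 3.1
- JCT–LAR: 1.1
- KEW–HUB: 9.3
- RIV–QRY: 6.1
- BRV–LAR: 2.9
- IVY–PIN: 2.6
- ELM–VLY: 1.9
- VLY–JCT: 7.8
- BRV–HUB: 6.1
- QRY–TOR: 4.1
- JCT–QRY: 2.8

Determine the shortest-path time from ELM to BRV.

Enumerating some paths:
ELM - VLY - HUB - BRV: 1.9+6.2+6.1 = 14.2
ELM - VLY - JCT - LAR - BRV: 1.9+7.8+1.1+2.9 = 13.7
ELM - VLY - HUB - KEW - JCT - LAR - BRV: 1.9+6.2+9.3+3.1+1.1+2.9 = 24.5
Cheapest is ELM - VLY - JCT - LAR - BRV at 13.7 min.

13.7 min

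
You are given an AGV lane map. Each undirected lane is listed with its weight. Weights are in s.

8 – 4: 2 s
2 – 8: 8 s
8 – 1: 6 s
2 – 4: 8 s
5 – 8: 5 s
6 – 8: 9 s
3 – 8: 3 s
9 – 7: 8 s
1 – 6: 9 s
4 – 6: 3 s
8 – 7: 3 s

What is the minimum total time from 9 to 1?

17 s

Compare a few routes:
9 - 7 - 8 - 4 - 6 - 1: 8+3+2+3+9 = 25
9 - 7 - 8 - 1: 8+3+6 = 17
Cheapest is 9 - 7 - 8 - 1 at 17 s.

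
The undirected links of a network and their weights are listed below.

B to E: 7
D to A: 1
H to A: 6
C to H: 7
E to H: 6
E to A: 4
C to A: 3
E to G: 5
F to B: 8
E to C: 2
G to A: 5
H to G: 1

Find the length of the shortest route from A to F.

19

Candidate routes:
A - C - E - B - F: 3+2+7+8 = 20
A - E - B - F: 4+7+8 = 19
The minimum is 19 via A - E - B - F.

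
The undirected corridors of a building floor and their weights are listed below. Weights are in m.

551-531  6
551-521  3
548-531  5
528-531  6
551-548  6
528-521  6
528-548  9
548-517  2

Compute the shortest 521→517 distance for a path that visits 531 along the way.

16 m

Shortest 521→531: 521 → 551 → 531 = 9
Best 531 to 517: 531 → 548 → 517 costing 7
Total via 531: 9 + 7 = 16 m.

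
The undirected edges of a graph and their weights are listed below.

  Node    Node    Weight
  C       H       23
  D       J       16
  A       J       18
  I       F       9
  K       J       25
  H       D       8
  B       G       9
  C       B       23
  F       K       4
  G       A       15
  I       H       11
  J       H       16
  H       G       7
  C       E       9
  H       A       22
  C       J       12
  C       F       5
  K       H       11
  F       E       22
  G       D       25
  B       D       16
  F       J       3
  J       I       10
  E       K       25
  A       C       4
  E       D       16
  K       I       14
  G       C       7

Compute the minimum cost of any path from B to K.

25

Enumerating some paths:
B–G–C–F–K: 9+7+5+4 = 25
B–G–H–K: 9+7+11 = 27
B–C–F–K: 23+5+4 = 32
Cheapest is B–G–C–F–K at 25.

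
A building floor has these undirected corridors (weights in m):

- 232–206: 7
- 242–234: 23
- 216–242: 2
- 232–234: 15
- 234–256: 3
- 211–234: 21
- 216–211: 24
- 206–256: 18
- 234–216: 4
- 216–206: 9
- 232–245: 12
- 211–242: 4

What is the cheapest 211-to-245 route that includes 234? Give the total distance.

Shortest 211→234: 211 → 242 → 216 → 234 = 10
Shortest 234→245: 234 → 232 → 245 = 27
Total via 234: 10 + 27 = 37 m.

37 m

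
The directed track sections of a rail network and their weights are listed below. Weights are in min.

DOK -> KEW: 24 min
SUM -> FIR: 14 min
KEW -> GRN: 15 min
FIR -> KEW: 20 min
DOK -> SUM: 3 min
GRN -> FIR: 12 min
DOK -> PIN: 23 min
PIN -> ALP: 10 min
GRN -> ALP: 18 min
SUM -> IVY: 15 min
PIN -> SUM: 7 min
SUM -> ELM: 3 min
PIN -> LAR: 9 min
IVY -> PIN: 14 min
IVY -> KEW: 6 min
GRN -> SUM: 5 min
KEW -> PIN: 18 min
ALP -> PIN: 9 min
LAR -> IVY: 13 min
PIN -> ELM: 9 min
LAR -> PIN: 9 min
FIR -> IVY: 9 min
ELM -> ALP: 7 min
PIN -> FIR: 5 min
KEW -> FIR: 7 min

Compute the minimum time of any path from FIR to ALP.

33 min

Settle nodes by increasing distance from FIR:
FIR: 0
IVY: 9  (via FIR)
KEW: 15  (via IVY)
PIN: 23  (via IVY)
SUM: 30  (via PIN)
GRN: 30  (via KEW)
LAR: 32  (via PIN)
ELM: 32  (via PIN)
ALP: 33  (via PIN)
Shortest route: FIR → IVY → PIN → ALP = 33 min.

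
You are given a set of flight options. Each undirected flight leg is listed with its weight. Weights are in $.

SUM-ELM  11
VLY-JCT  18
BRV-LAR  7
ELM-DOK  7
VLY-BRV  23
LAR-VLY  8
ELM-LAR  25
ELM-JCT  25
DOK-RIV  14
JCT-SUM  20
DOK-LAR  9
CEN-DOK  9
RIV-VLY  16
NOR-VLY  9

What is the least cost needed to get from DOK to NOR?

$26

Candidate routes:
DOK - RIV - VLY - NOR: 14+16+9 = 39
DOK - LAR - VLY - NOR: 9+8+9 = 26
Cheapest is DOK - LAR - VLY - NOR at $26.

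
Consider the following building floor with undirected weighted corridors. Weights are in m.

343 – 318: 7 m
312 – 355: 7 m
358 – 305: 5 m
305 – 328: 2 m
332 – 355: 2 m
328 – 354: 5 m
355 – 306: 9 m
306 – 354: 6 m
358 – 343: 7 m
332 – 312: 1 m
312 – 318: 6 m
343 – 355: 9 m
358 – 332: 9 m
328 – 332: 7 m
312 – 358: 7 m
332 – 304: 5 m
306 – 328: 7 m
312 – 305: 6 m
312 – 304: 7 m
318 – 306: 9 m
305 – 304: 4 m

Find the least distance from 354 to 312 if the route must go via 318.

Best 354 to 318: 354 → 306 → 318 costing 15
Shortest 318→312: 318 → 312 = 6
Total via 318: 15 + 6 = 21 m.

21 m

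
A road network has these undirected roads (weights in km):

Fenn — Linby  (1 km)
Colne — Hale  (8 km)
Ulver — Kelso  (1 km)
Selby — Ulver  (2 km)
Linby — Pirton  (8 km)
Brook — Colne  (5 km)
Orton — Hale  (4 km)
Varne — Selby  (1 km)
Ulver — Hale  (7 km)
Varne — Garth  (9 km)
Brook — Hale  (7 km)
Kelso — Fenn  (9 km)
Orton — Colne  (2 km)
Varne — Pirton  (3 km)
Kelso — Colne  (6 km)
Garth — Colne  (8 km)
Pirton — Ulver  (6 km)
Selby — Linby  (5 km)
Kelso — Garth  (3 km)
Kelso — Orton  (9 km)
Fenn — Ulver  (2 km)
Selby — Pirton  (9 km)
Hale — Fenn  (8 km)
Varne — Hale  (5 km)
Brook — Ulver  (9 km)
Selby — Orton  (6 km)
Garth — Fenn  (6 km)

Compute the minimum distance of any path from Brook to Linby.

Candidate routes:
Brook - Ulver - Fenn - Linby: 9+2+1 = 12
Brook - Colne - Kelso - Ulver - Fenn - Linby: 5+6+1+2+1 = 15
Cheapest is Brook - Ulver - Fenn - Linby at 12 km.

12 km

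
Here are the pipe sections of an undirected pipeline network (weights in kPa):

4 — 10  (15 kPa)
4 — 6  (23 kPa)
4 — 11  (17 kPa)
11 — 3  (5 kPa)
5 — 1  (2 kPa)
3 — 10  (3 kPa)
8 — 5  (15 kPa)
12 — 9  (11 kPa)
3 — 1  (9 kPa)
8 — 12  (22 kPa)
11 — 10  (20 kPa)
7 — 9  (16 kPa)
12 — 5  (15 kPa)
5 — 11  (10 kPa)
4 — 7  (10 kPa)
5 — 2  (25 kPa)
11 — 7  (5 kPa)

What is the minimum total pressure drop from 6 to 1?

50 kPa

Running Dijkstra from 6:
6: 0
4: 23  (via 6)
7: 33  (via 4)
10: 38  (via 4)
11: 38  (via 7)
3: 41  (via 10)
5: 48  (via 11)
9: 49  (via 7)
1: 50  (via 3)
Shortest route: 6 → 4 → 10 → 3 → 1 = 50 kPa.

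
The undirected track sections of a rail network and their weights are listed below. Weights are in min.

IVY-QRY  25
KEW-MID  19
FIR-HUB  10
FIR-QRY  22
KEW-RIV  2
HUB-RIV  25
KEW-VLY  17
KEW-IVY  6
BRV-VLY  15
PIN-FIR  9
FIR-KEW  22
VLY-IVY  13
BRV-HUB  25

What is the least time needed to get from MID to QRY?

50 min

Shortest distances from MID:
MID: 0
KEW: 19  (via MID)
RIV: 21  (via KEW)
IVY: 25  (via KEW)
VLY: 36  (via KEW)
FIR: 41  (via KEW)
HUB: 46  (via RIV)
QRY: 50  (via IVY)
Shortest route: MID–KEW–IVY–QRY = 50 min.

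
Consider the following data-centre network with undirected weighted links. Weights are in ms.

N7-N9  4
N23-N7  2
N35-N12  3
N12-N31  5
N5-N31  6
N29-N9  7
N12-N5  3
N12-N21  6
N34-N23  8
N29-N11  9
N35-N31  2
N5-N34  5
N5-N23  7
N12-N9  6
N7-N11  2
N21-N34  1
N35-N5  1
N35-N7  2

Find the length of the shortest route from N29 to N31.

15 ms

Settle nodes by increasing distance from N29:
N29: 0
N9: 7  (via N29)
N11: 9  (via N29)
N7: 11  (via N9)
N35: 13  (via N7)
N12: 13  (via N9)
N23: 13  (via N7)
N5: 14  (via N35)
N31: 15  (via N35)
Shortest route: N29 → N9 → N7 → N35 → N31 = 15 ms.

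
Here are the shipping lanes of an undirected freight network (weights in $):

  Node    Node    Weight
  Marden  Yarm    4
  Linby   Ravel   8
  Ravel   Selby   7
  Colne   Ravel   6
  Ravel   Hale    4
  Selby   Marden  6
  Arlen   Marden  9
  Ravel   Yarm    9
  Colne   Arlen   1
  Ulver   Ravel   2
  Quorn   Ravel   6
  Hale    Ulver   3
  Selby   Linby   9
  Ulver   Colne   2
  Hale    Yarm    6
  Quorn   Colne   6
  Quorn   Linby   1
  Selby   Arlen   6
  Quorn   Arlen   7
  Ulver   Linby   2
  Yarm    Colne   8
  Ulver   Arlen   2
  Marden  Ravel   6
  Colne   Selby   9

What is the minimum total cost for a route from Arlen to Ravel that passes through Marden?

$15

Shortest Arlen→Marden: Arlen → Marden = 9
Shortest Marden→Ravel: Marden → Ravel = 6
Total via Marden: 9 + 6 = $15.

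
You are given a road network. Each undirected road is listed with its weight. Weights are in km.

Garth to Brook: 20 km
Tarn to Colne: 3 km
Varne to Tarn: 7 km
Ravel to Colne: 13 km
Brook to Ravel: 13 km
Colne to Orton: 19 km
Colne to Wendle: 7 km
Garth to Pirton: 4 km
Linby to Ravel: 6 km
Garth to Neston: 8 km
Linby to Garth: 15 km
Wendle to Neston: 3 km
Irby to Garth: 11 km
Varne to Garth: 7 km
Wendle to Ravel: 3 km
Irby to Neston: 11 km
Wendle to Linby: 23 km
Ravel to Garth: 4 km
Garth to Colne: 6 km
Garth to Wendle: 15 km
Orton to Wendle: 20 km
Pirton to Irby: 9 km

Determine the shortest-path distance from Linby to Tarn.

19 km

Compare a few routes:
Linby → Ravel → Wendle → Colne → Tarn: 6+3+7+3 = 19
Linby → Ravel → Colne → Tarn: 6+13+3 = 22
Cheapest is Linby → Ravel → Wendle → Colne → Tarn at 19 km.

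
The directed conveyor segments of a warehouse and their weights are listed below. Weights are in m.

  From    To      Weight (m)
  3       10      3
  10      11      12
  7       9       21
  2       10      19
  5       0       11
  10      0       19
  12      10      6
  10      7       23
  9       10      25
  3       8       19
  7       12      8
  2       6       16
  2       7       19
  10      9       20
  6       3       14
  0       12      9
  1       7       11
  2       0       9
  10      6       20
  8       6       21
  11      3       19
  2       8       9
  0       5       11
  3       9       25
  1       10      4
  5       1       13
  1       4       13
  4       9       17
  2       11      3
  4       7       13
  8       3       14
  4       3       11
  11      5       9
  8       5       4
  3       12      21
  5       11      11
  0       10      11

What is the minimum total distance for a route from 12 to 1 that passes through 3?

Shortest 12→3: 12–10–11–3 = 37
Shortest 3→1: 3–8–5–1 = 36
Total via 3: 37 + 36 = 73 m.

73 m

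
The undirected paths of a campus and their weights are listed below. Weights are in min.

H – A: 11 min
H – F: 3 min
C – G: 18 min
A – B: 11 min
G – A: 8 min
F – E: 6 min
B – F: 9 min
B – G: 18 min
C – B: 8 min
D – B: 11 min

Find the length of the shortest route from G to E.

28 min

Settle nodes by increasing distance from G:
G: 0
A: 8  (via G)
B: 18  (via G)
C: 18  (via G)
H: 19  (via A)
F: 22  (via H)
E: 28  (via F)
Shortest route: G → A → H → F → E = 28 min.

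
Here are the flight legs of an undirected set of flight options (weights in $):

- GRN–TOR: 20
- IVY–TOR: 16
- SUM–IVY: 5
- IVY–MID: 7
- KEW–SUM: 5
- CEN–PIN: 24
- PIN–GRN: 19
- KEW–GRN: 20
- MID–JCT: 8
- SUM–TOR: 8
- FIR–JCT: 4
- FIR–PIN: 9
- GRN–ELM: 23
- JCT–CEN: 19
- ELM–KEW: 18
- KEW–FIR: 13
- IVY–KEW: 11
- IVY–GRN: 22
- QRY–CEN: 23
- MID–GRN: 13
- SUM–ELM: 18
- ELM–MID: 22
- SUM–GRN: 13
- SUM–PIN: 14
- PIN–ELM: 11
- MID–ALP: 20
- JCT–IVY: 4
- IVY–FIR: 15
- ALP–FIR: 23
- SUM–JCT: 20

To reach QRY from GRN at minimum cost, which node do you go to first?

MID

Enumerating some paths:
GRN - SUM - IVY - JCT - CEN - QRY: 13+5+4+19+23 = 64
GRN - MID - IVY - JCT - CEN - QRY: 13+7+4+19+23 = 66
GRN - MID - JCT - CEN - QRY: 13+8+19+23 = 63
Cheapest is GRN - MID - JCT - CEN - QRY at $63.
So from GRN the first move is to MID.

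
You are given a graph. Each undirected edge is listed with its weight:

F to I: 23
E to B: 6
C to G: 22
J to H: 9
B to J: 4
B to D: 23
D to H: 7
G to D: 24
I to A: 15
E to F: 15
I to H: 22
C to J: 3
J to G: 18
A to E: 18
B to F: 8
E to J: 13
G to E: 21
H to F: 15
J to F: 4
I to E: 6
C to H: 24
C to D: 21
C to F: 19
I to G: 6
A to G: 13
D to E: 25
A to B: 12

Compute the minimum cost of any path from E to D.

Enumerating some paths:
E–B–J–H–D: 6+4+9+7 = 26
E–J–H–D: 13+9+7 = 29
E–D: 25 = 25
E–B–D: 6+23 = 29
Cheapest is E–D at 25.

25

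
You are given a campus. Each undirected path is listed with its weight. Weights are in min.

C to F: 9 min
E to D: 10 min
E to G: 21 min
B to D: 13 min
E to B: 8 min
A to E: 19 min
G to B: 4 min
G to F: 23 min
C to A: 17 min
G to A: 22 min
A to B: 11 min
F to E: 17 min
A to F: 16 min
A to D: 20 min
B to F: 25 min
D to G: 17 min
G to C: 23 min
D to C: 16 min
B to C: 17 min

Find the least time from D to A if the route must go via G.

Best D to G: D–G costing 17
Best G to A: G–B–A costing 15
Total via G: 17 + 15 = 32 min.

32 min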